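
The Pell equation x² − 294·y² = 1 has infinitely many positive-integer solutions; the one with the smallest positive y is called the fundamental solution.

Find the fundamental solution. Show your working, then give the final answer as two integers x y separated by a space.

√294 → a₀=17, period (6,1,4,1,6,34); ℓ=6 even so k=5
step 0: (17, 1)  from 17·(1,0) + (0,1)
step 1: (103, 6)  from 6·(17,1) + (1,0)
step 2: (120, 7)  from 1·(103,6) + (17,1)
…
step 4: (703, 41)  from 1·(583,34) + (120,7)
step 5: (4801, 280)  from 6·(703,41) + (583,34)
→ (4801, 280).  Check: 4801²=23049601, 294·280²=23049600, difference 1.

4801 280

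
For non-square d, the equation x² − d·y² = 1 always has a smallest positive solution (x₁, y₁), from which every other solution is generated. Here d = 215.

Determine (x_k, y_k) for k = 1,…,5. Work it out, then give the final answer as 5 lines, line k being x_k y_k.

44 3
3871 264
340604 23229
29969281 2043888
2636956124 179838915

√215 → a₀=14, period (1,1,1,28); ℓ=4 even so k=3
step 0: (14, 1)  from 14·(1,0) + (0,1)
step 1: (15, 1)  from 1·(14,1) + (1,0)
step 2: (29, 2)  from 1·(15,1) + (14,1)
step 3: (44, 3)  from 1·(29,2) + (15,1)
fundamental: x₁=44, y₁=3  (since 1936 − 215·9 = 1)
(44+3√215)^2 = 3871 + 264√215
(44+3√215)^3 = 340604 + 23229√215
(44+3√215)^4 = 29969281 + 2043888√215
(44+3√215)^5 = 2636956124 + 179838915√215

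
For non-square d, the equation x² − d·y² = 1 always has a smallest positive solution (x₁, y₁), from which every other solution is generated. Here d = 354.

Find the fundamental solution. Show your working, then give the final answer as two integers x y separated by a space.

258065 13716

[18; 1,4,2,2,18,2,2,4,1,36] for √354; ℓ=10 ⇒ convergent index 9
step 0: (18, 1)  from 18·(1,0) + (0,1)
step 1: (19, 1)  from 1·(18,1) + (1,0)
…
step 6: (19210, 1021)  from 2·(9351,497) + (508,27)
step 7: (47771, 2539)  from 2·(19210,1021) + (9351,497)
step 8: (210294, 11177)  from 4·(47771,2539) + (19210,1021)
step 9: (258065, 13716)  from 1·(210294,11177) + (47771,2539)
(x₁, y₁) = (258065, 13716);  258065² − 354·13716² = 1 ✓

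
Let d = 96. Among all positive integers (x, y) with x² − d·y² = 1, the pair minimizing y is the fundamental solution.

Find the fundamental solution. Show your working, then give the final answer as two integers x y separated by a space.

49 5

√96 = [9; 1,3,1,18, …], period ℓ=4 (even) → k=3
a_0=9:  p_0=9·1+0=9,  q_0=9·0+1=1
…
a_2=3:  p_2=3·10+9=39,  q_2=3·1+1=4
a_3=1:  p_3=1·39+10=49,  q_3=1·4+1=5
fundamental: x₁=49, y₁=5  (since 2401 − 96·25 = 1)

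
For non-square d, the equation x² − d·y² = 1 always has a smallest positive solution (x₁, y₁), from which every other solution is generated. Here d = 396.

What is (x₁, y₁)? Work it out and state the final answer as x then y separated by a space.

√396 → a₀=19, period (1,8,1,38); ℓ=4 even so k=3
k=0  a_k=19  p_k/q_k = 19/1
k=1  a_k=1  p_k/q_k = 20/1
k=2  a_k=8  p_k/q_k = 179/9
k=3  a_k=1  p_k/q_k = 199/10
(x₁, y₁) = (199, 10);  199² − 396·10² = 1 ✓

199 10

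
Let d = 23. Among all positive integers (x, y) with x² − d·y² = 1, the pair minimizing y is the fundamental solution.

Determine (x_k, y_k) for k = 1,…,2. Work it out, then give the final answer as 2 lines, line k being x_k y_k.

√23 = [4; 1,3,1,8, …], period ℓ=4 (even) → k=3
k=0  a_k=4  p_k/q_k = 4/1
…
k=2  a_k=3  p_k/q_k = 19/4
k=3  a_k=1  p_k/q_k = 24/5
(x₁, y₁) = (24, 5);  24² − 23·5² = 1 ✓
(24+5√23)^2 = 1151 + 240√23

24 5
1151 240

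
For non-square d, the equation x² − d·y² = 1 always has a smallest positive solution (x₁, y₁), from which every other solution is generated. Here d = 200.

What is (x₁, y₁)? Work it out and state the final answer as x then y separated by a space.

[14; 7,28] for √200; ℓ=2 ⇒ convergent index 1
step 0: (14, 1)  from 14·(1,0) + (0,1)
step 1: (99, 7)  from 7·(14,1) + (1,0)
(x₁, y₁) = (99, 7);  99² − 200·7² = 1 ✓

99 7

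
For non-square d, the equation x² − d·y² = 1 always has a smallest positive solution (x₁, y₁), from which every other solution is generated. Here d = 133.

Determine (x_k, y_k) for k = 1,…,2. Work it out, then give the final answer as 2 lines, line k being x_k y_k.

√133 → a₀=11, period (1,1,7,5,1,…,1,1,22); ℓ=16 even so k=15
k=0  a_k=11  p_k/q_k = 11/1
…
k=2  a_k=1  p_k/q_k = 23/2
k=3  a_k=7  p_k/q_k = 173/15
…
k=5  a_k=1  p_k/q_k = 1061/92
k=6  a_k=1  p_k/q_k = 1949/169
…
k=8  a_k=2  p_k/q_k = 7969/691
k=9  a_k=1  p_k/q_k = 10979/952
…
k=14  a_k=1  p_k/q_k = 1378591/119539
k=15  a_k=1  p_k/q_k = 2588599/224460
(x₁, y₁) = (2588599, 224460);  2588599² − 133·224460² = 1 ✓
(x_2, y_2) = (2588599·2588599 + 133·224460·224460, 2588599·224460 + 224460·2588599) = (13401689565601, 1162073863080)

2588599 224460
13401689565601 1162073863080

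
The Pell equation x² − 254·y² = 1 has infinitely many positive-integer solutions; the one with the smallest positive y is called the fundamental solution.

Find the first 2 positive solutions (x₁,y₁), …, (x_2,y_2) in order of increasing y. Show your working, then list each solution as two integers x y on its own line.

255 16
130049 8160

√254 = [15; 1,14,1,30, …], period ℓ=4 (even) → k=3
step 0: (15, 1)  from 15·(1,0) + (0,1)
step 1: (16, 1)  from 1·(15,1) + (1,0)
step 2: (239, 15)  from 14·(16,1) + (15,1)
step 3: (255, 16)  from 1·(239,15) + (16,1)
(x₁, y₁) = (255, 16);  255² − 254·16² = 1 ✓
k=2:  x_2 = 255·255+254·16·16 = 130049,  y_2 = 255·16+16·255 = 8160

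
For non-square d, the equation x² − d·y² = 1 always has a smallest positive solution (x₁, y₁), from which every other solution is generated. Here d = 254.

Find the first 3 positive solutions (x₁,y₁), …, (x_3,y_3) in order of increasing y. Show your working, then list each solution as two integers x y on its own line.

255 16
130049 8160
66324735 4161584

√254 → a₀=15, period (1,14,1,30); ℓ=4 even so k=3
a_0=15:  p_0=15·1+0=15,  q_0=15·0+1=1
…
a_2=14:  p_2=14·16+15=239,  q_2=14·1+1=15
a_3=1:  p_3=1·239+16=255,  q_3=1·15+1=16
(x₁, y₁) = (255, 16);  255² − 254·16² = 1 ✓
n=2: (255,16)∘(255,16) = (255·255+254·16·16, 255·16+16·255) = (130049,8160)
n=3: (130049,8160)∘(255,16) = (255·130049+254·16·8160, 255·8160+16·130049) = (66324735,4161584)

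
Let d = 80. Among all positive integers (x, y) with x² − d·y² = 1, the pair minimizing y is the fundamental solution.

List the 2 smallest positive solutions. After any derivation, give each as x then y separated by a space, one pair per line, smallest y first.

d=80: √d = [8; 1,16] (ℓ=2, even), read p_1/q_1
k=0  a_k=8  p_k/q_k = 8/1
k=1  a_k=1  p_k/q_k = 9/1
→ (9, 1).  Check: 9²=81, 80·1²=80, difference 1.
(x_2, y_2) = (9·9 + 80·1·1, 9·1 + 1·9) = (161, 18)

9 1
161 18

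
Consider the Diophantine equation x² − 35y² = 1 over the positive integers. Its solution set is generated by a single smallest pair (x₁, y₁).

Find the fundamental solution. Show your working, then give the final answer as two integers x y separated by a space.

d=35: √d = [5; 1,10] (ℓ=2, even), read p_1/q_1
i=0: a=5 ⇒ p=5, q=1
i=1: a=1 ⇒ p=6, q=1
→ (6, 1).  Check: 6²=36, 35·1²=35, difference 1.

6 1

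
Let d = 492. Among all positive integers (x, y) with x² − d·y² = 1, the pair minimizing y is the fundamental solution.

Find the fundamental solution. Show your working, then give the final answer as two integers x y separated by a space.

[22; 5,1,1,10,1,1,5,44] for √492; ℓ=8 ⇒ convergent index 7
k=0  a_k=22  p_k/q_k = 22/1
k=1  a_k=5  p_k/q_k = 111/5
…
k=3  a_k=1  p_k/q_k = 244/11
…
k=5  a_k=1  p_k/q_k = 2817/127
k=6  a_k=1  p_k/q_k = 5390/243
k=7  a_k=5  p_k/q_k = 29767/1342
→ (29767, 1342).  Check: 29767²=886074289, 492·1342²=886074288, difference 1.

29767 1342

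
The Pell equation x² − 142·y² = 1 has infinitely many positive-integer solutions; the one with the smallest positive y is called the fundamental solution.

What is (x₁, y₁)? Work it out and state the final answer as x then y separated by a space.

143 12

√142 = [11; 1,10,1,22, …], period ℓ=4 (even) → k=3
a_0=11:  p_0=11·1+0=11,  q_0=11·0+1=1
…
a_2=10:  p_2=10·12+11=131,  q_2=10·1+1=11
a_3=1:  p_3=1·131+12=143,  q_3=1·11+1=12
→ (143, 12).  Check: 143²=20449, 142·12²=20448, difference 1.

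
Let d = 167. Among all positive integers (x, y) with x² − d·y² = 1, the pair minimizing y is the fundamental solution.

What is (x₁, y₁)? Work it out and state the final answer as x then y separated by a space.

[12; 1,11,1,24] for √167; ℓ=4 ⇒ convergent index 3
k=0  a_k=12  p_k/q_k = 12/1
…
k=2  a_k=11  p_k/q_k = 155/12
k=3  a_k=1  p_k/q_k = 168/13
(x₁, y₁) = (168, 13);  168² − 167·13² = 1 ✓

168 13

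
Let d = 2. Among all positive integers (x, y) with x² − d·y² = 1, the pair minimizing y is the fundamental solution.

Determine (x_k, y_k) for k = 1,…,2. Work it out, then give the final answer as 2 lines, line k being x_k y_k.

√2 → a₀=1, period (2); ℓ=1 odd so k=1
a_0=1:  p_0=1·1+0=1,  q_0=1·0+1=1
a_1=2:  p_1=2·1+1=3,  q_1=2·1+0=2
fundamental: x₁=3, y₁=2  (since 9 − 2·4 = 1)
(3+2√2)^2 = 17 + 12√2

3 2
17 12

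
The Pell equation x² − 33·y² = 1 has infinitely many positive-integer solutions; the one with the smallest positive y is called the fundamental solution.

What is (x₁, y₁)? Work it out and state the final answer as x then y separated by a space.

23 4

d=33: √d = [5; 1,2,1,10] (ℓ=4, even), read p_3/q_3
k=0  a_k=5  p_k/q_k = 5/1
…
k=2  a_k=2  p_k/q_k = 17/3
k=3  a_k=1  p_k/q_k = 23/4
fundamental: x₁=23, y₁=4  (since 529 − 33·16 = 1)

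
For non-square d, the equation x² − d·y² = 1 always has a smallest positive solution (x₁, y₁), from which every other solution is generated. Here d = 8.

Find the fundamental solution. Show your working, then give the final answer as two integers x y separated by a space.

[2; 1,4] for √8; ℓ=2 ⇒ convergent index 1
i=0: a=2 ⇒ p=2, q=1
i=1: a=1 ⇒ p=3, q=1
fundamental: x₁=3, y₁=1  (since 9 − 8·1 = 1)

3 1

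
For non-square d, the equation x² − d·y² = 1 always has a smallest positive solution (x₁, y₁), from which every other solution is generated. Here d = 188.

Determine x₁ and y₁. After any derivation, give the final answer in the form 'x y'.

4607 336

√188 → a₀=13, period (1,2,2,6,2,2,1,26); ℓ=8 even so k=7
a_0=13:  p_0=13·1+0=13,  q_0=13·0+1=1
…
a_4=6:  p_4=6·96+41=617,  q_4=6·7+3=45
…
a_6=2:  p_6=2·1330+617=3277,  q_6=2·97+45=239
a_7=1:  p_7=1·3277+1330=4607,  q_7=1·239+97=336
fundamental: x₁=4607, y₁=336  (since 21224449 − 188·112896 = 1)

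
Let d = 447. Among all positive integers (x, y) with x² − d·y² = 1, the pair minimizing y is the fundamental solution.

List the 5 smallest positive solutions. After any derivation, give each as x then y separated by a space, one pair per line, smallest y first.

148 7
43807 2072
12966724 613305
3838106497 181536208
1136066556388 53734104263

d=447: √d = [21; 7,42] (ℓ=2, even), read p_1/q_1
k=0  a_k=21  p_k/q_k = 21/1
k=1  a_k=7  p_k/q_k = 148/7
fundamental: x₁=148, y₁=7  (since 21904 − 447·49 = 1)
(148+7√447)^2 = 43807 + 2072√447
(148+7√447)^3 = 12966724 + 613305√447
(148+7√447)^4 = 3838106497 + 181536208√447
(148+7√447)^5 = 1136066556388 + 53734104263√447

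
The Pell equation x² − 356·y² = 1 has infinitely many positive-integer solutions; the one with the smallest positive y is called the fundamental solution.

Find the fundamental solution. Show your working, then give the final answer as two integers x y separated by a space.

[18; 1,6,1,1,2,…,6,1,36] for √356; ℓ=14 ⇒ convergent index 13
step 0: (18, 1)  from 18·(1,0) + (0,1)
step 1: (19, 1)  from 1·(18,1) + (1,0)
step 2: (132, 7)  from 6·(19,1) + (18,1)
…
step 6: (1000, 53)  from 1·(717,38) + (283,15)
step 7: (8717, 462)  from 8·(1000,53) + (717,38)
step 8: (9717, 515)  from 1·(8717,462) + (1000,53)
step 9: (28151, 1492)  from 2·(9717,515) + (8717,462)
…
step 12: (433982, 23001)  from 6·(66019,3499) + (37868,2007)
step 13: (500001, 26500)  from 1·(433982,23001) + (66019,3499)
→ (500001, 26500).  Check: 500001²=250001000001, 356·26500²=250001000000, difference 1.

500001 26500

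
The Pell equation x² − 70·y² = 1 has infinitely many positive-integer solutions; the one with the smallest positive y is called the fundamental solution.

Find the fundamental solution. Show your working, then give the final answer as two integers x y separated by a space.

d=70: √d = [8; 2,1,2,1,2,16] (ℓ=6, even), read p_5/q_5
step 0: (8, 1)  from 8·(1,0) + (0,1)
…
step 2: (25, 3)  from 1·(17,2) + (8,1)
…
step 4: (92, 11)  from 1·(67,8) + (25,3)
step 5: (251, 30)  from 2·(92,11) + (67,8)
(x₁, y₁) = (251, 30);  251² − 70·30² = 1 ✓

251 30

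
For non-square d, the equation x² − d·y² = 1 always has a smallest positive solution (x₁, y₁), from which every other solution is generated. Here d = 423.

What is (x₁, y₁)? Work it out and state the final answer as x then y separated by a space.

d=423: √d = [20; 1,1,3,4,3,1,1,40] (ℓ=8, even), read p_7/q_7
step 0: (20, 1)  from 20·(1,0) + (0,1)
step 1: (21, 1)  from 1·(20,1) + (1,0)
step 2: (41, 2)  from 1·(21,1) + (20,1)
…
step 4: (617, 30)  from 4·(144,7) + (41,2)
step 5: (1995, 97)  from 3·(617,30) + (144,7)
step 6: (2612, 127)  from 1·(1995,97) + (617,30)
step 7: (4607, 224)  from 1·(2612,127) + (1995,97)
fundamental: x₁=4607, y₁=224  (since 21224449 − 423·50176 = 1)

4607 224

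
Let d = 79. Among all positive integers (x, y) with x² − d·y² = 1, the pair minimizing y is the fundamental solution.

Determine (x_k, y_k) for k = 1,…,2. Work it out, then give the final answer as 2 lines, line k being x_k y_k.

[8; 1,7,1,16] for √79; ℓ=4 ⇒ convergent index 3
k=0  a_k=8  p_k/q_k = 8/1
k=1  a_k=1  p_k/q_k = 9/1
k=2  a_k=7  p_k/q_k = 71/8
k=3  a_k=1  p_k/q_k = 80/9
(x₁, y₁) = (80, 9);  80² − 79·9² = 1 ✓
(80+9√79)^2 = 12799 + 1440√79

80 9
12799 1440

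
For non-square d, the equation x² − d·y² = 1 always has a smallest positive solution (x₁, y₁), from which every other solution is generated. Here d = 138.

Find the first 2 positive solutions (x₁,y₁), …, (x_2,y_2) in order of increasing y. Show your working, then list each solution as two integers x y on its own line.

47 4
4417 376

√138 = [11; 1,2,1,22, …], period ℓ=4 (even) → k=3
step 0: (11, 1)  from 11·(1,0) + (0,1)
…
step 2: (35, 3)  from 2·(12,1) + (11,1)
step 3: (47, 4)  from 1·(35,3) + (12,1)
fundamental: x₁=47, y₁=4  (since 2209 − 138·16 = 1)
(x_2, y_2) = (47·47 + 138·4·4, 47·4 + 4·47) = (4417, 376)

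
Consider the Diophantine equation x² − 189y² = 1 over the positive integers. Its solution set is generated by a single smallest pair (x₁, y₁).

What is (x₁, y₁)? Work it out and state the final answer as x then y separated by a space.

55 4

√189 → a₀=13, period (1,2,1,26); ℓ=4 even so k=3
a_0=13:  p_0=13·1+0=13,  q_0=13·0+1=1
…
a_2=2:  p_2=2·14+13=41,  q_2=2·1+1=3
a_3=1:  p_3=1·41+14=55,  q_3=1·3+1=4
(x₁, y₁) = (55, 4);  55² − 189·4² = 1 ✓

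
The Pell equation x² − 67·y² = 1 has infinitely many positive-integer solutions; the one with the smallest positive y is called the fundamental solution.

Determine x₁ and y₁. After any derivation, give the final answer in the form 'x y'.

48842 5967

[8; 5,2,1,1,7,1,1,2,5,16] for √67; ℓ=10 ⇒ convergent index 9
a_0=8:  p_0=8·1+0=8,  q_0=8·0+1=1
a_1=5:  p_1=5·8+1=41,  q_1=5·1+0=5
a_2=2:  p_2=2·41+8=90,  q_2=2·5+1=11
a_3=1:  p_3=1·90+41=131,  q_3=1·11+5=16
a_4=1:  p_4=1·131+90=221,  q_4=1·16+11=27
a_5=7:  p_5=7·221+131=1678,  q_5=7·27+16=205
…
a_7=1:  p_7=1·1899+1678=3577,  q_7=1·232+205=437
a_8=2:  p_8=2·3577+1899=9053,  q_8=2·437+232=1106
a_9=5:  p_9=5·9053+3577=48842,  q_9=5·1106+437=5967
(x₁, y₁) = (48842, 5967);  48842² − 67·5967² = 1 ✓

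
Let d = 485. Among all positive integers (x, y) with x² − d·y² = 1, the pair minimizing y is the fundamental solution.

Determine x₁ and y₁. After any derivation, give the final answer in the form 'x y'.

969 44

√485 = [22; 44, …], period ℓ=1 (odd) → k=1
step 0: (22, 1)  from 22·(1,0) + (0,1)
step 1: (969, 44)  from 44·(22,1) + (1,0)
→ (969, 44).  Check: 969²=938961, 485·44²=938960, difference 1.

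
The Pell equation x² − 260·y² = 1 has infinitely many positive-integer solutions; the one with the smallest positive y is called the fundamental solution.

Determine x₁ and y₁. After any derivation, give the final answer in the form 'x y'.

129 8

√260 = [16; 8,32, …], period ℓ=2 (even) → k=1
k=0  a_k=16  p_k/q_k = 16/1
k=1  a_k=8  p_k/q_k = 129/8
fundamental: x₁=129, y₁=8  (since 16641 − 260·64 = 1)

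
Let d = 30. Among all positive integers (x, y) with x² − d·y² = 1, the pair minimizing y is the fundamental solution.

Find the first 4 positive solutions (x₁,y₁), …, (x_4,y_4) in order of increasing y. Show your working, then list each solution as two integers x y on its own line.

[5; 2,10] for √30; ℓ=2 ⇒ convergent index 1
k=0  a_k=5  p_k/q_k = 5/1
k=1  a_k=2  p_k/q_k = 11/2
fundamental: x₁=11, y₁=2  (since 121 − 30·4 = 1)
(x_2, y_2) = (11·11 + 30·2·2, 11·2 + 2·11) = (241, 44)
(x_3, y_3) = (11·241 + 30·2·44, 11·44 + 2·241) = (5291, 966)
(x_4, y_4) = (11·5291 + 30·2·966, 11·966 + 2·5291) = (116161, 21208)

11 2
241 44
5291 966
116161 21208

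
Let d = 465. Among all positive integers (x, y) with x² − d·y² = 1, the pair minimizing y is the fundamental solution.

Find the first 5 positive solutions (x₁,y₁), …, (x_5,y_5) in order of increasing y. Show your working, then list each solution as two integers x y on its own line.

d=465: √d = [21; 1,1,3,2,2,2,3,1,1,42] (ℓ=10, even), read p_9/q_9
step 0: (21, 1)  from 21·(1,0) + (0,1)
…
step 2: (43, 2)  from 1·(22,1) + (21,1)
step 3: (151, 7)  from 3·(43,2) + (22,1)
step 4: (345, 16)  from 2·(151,7) + (43,2)
…
step 7: (6922, 321)  from 3·(2027,94) + (841,39)
step 8: (8949, 415)  from 1·(6922,321) + (2027,94)
step 9: (15871, 736)  from 1·(8949,415) + (6922,321)
(x₁, y₁) = (15871, 736);  15871² − 465·736² = 1 ✓
(15871+736√465)^2 = 503777281 + 23362112√465
(15871+736√465)^3 = 15990898437631 + 741560158368√465
(15871+736√465)^4 = 507583097703505921 + 23538602523554944√465
(15871+736√465)^5 = 16111702671313786506751 + 747162320561120874080√465

15871 736
503777281 23362112
15990898437631 741560158368
507583097703505921 23538602523554944
16111702671313786506751 747162320561120874080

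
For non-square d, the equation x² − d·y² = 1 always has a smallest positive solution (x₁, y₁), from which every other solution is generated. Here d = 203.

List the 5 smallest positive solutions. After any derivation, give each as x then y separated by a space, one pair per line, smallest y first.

57 4
6497 456
740601 51980
84422017 5925264
9623369337 675428116

√203 = [14; 4,28, …], period ℓ=2 (even) → k=1
k=0  a_k=14  p_k/q_k = 14/1
k=1  a_k=4  p_k/q_k = 57/4
→ (57, 4).  Check: 57²=3249, 203·4²=3248, difference 1.
n=2: (57,4)∘(57,4) = (57·57+203·4·4, 57·4+4·57) = (6497,456)
n=3: (6497,456)∘(57,4) = (57·6497+203·4·456, 57·456+4·6497) = (740601,51980)
n=4: (740601,51980)∘(57,4) = (57·740601+203·4·51980, 57·51980+4·740601) = (84422017,5925264)
n=5: (84422017,5925264)∘(57,4) = (57·84422017+203·4·5925264, 57·5925264+4·84422017) = (9623369337,675428116)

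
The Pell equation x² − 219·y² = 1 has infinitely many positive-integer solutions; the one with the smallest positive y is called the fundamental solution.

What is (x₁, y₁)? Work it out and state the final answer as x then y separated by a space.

74 5

√219 = [14; 1,3,1,28, …], period ℓ=4 (even) → k=3
a_0=14:  p_0=14·1+0=14,  q_0=14·0+1=1
…
a_2=3:  p_2=3·15+14=59,  q_2=3·1+1=4
a_3=1:  p_3=1·59+15=74,  q_3=1·4+1=5
(x₁, y₁) = (74, 5);  74² − 219·5² = 1 ✓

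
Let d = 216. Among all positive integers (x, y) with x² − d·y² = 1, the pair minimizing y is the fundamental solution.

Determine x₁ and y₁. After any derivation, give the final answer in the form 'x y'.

485 33

[14; 1,2,3,2,1,28] for √216; ℓ=6 ⇒ convergent index 5
step 0: (14, 1)  from 14·(1,0) + (0,1)
…
step 2: (44, 3)  from 2·(15,1) + (14,1)
step 3: (147, 10)  from 3·(44,3) + (15,1)
step 4: (338, 23)  from 2·(147,10) + (44,3)
step 5: (485, 33)  from 1·(338,23) + (147,10)
→ (485, 33).  Check: 485²=235225, 216·33²=235224, difference 1.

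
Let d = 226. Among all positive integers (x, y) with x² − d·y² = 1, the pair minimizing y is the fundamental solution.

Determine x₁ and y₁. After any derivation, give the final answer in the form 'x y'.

√226 → a₀=15, period (30); ℓ=1 odd so k=1
a_0=15:  p_0=15·1+0=15,  q_0=15·0+1=1
a_1=30:  p_1=30·15+1=451,  q_1=30·1+0=30
fundamental: x₁=451, y₁=30  (since 203401 − 226·900 = 1)

451 30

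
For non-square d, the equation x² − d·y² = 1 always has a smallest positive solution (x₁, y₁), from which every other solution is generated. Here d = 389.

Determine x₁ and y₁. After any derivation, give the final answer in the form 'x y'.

3287049 166660

d=389: √d = [19; 1,2,1,1,1,1,2,1,38] (ℓ=9, odd), read p_17/q_17
k=0  a_k=19  p_k/q_k = 19/1
k=1  a_k=1  p_k/q_k = 20/1
…
k=3  a_k=1  p_k/q_k = 79/4
k=4  a_k=1  p_k/q_k = 138/7
k=5  a_k=1  p_k/q_k = 217/11
k=6  a_k=1  p_k/q_k = 355/18
k=7  a_k=2  p_k/q_k = 927/47
k=8  a_k=1  p_k/q_k = 1282/65
k=9  a_k=38  p_k/q_k = 49643/2517
…
k=11  a_k=2  p_k/q_k = 151493/7681
k=12  a_k=1  p_k/q_k = 202418/10263
…
k=14  a_k=1  p_k/q_k = 556329/28207
k=15  a_k=1  p_k/q_k = 910240/46151
k=16  a_k=2  p_k/q_k = 2376809/120509
k=17  a_k=1  p_k/q_k = 3287049/166660
fundamental: x₁=3287049, y₁=166660  (since 10804691128401 − 389·27775555600 = 1)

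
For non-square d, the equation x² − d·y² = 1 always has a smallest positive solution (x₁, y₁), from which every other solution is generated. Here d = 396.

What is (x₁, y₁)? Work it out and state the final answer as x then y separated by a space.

199 10

√396 = [19; 1,8,1,38, …], period ℓ=4 (even) → k=3
i=0: a=19 ⇒ p=19, q=1
…
i=2: a=8 ⇒ p=179, q=9
i=3: a=1 ⇒ p=199, q=10
→ (199, 10).  Check: 199²=39601, 396·10²=39600, difference 1.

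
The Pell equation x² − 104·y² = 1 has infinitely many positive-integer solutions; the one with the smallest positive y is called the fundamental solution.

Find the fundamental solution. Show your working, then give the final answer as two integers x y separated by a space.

√104 = [10; 5,20, …], period ℓ=2 (even) → k=1
k=0  a_k=10  p_k/q_k = 10/1
k=1  a_k=5  p_k/q_k = 51/5
→ (51, 5).  Check: 51²=2601, 104·5²=2600, difference 1.

51 5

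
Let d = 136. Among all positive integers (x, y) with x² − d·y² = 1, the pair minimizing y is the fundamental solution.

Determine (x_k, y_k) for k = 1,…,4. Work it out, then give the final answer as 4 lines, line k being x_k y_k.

35 3
2449 210
171395 14697
11995201 1028580

d=136: √d = [11; 1,1,1,22] (ℓ=4, even), read p_3/q_3
step 0: (11, 1)  from 11·(1,0) + (0,1)
step 1: (12, 1)  from 1·(11,1) + (1,0)
step 2: (23, 2)  from 1·(12,1) + (11,1)
step 3: (35, 3)  from 1·(23,2) + (12,1)
(x₁, y₁) = (35, 3);  35² − 136·3² = 1 ✓
n=2: (35,3)∘(35,3) = (35·35+136·3·3, 35·3+3·35) = (2449,210)
n=3: (2449,210)∘(35,3) = (35·2449+136·3·210, 35·210+3·2449) = (171395,14697)
n=4: (171395,14697)∘(35,3) = (35·171395+136·3·14697, 35·14697+3·171395) = (11995201,1028580)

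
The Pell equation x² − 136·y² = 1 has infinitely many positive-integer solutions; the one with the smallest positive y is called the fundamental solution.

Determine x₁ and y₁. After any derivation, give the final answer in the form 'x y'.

35 3

d=136: √d = [11; 1,1,1,22] (ℓ=4, even), read p_3/q_3
step 0: (11, 1)  from 11·(1,0) + (0,1)
step 1: (12, 1)  from 1·(11,1) + (1,0)
step 2: (23, 2)  from 1·(12,1) + (11,1)
step 3: (35, 3)  from 1·(23,2) + (12,1)
(x₁, y₁) = (35, 3);  35² − 136·3² = 1 ✓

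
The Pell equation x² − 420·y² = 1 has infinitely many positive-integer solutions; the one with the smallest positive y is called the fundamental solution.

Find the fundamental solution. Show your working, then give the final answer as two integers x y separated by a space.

41 2

[20; 2,40] for √420; ℓ=2 ⇒ convergent index 1
i=0: a=20 ⇒ p=20, q=1
i=1: a=2 ⇒ p=41, q=2
(x₁, y₁) = (41, 2);  41² − 420·2² = 1 ✓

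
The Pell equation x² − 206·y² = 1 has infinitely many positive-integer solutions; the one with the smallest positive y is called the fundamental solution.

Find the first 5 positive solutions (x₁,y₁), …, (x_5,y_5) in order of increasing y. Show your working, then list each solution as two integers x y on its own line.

59535 4148
7088832449 493902360
844067279642895 58808954001052
100503090979990675201 7002382152411359280
11966903042143422416540175 833773642828811595468548

d=206: √d = [14; 2,1,5,14,5,1,2,28] (ℓ=8, even), read p_7/q_7
step 0: (14, 1)  from 14·(1,0) + (0,1)
…
step 5: (17539, 1222)  from 5·(3459,241) + (244,17)
step 6: (20998, 1463)  from 1·(17539,1222) + (3459,241)
step 7: (59535, 4148)  from 2·(20998,1463) + (17539,1222)
→ (59535, 4148).  Check: 59535²=3544416225, 206·4148²=3544416224, difference 1.
n=2: (59535,4148)∘(59535,4148) = (59535·59535+206·4148·4148, 59535·4148+4148·59535) = (7088832449,493902360)
n=3: (7088832449,493902360)∘(59535,4148) = (59535·7088832449+206·4148·493902360, 59535·493902360+4148·7088832449) = (844067279642895,58808954001052)
n=4: (844067279642895,58808954001052)∘(59535,4148) = (59535·844067279642895+206·4148·58808954001052, 59535·58808954001052+4148·844067279642895) = (100503090979990675201,7002382152411359280)
n=5: (100503090979990675201,7002382152411359280)∘(59535,4148) = (59535·100503090979990675201+206·4148·7002382152411359280, 59535·7002382152411359280+4148·100503090979990675201) = (11966903042143422416540175,833773642828811595468548)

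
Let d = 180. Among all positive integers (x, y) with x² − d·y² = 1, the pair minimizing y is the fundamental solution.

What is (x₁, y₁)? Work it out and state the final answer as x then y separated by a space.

√180 = [13; 2,2,2,26, …], period ℓ=4 (even) → k=3
k=0  a_k=13  p_k/q_k = 13/1
…
k=2  a_k=2  p_k/q_k = 67/5
k=3  a_k=2  p_k/q_k = 161/12
(x₁, y₁) = (161, 12);  161² − 180·12² = 1 ✓

161 12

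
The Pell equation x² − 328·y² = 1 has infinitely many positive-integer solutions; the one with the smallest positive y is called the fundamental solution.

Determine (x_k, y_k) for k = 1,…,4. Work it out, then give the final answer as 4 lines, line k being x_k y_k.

163 9
53137 2934
17322499 956475
5647081537 311807916

√328 → a₀=18, period (9,36); ℓ=2 even so k=1
i=0: a=18 ⇒ p=18, q=1
i=1: a=9 ⇒ p=163, q=9
fundamental: x₁=163, y₁=9  (since 26569 − 328·81 = 1)
k=2:  x_2 = 163·163+328·9·9 = 53137,  y_2 = 163·9+9·163 = 2934
k=3:  x_3 = 163·53137+328·9·2934 = 17322499,  y_3 = 163·2934+9·53137 = 956475
k=4:  x_4 = 163·17322499+328·9·956475 = 5647081537,  y_4 = 163·956475+9·17322499 = 311807916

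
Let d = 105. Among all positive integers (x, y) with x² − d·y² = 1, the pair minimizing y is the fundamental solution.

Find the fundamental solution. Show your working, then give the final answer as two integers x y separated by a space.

√105 = [10; 4,20, …], period ℓ=2 (even) → k=1
k=0  a_k=10  p_k/q_k = 10/1
k=1  a_k=4  p_k/q_k = 41/4
→ (41, 4).  Check: 41²=1681, 105·4²=1680, difference 1.

41 4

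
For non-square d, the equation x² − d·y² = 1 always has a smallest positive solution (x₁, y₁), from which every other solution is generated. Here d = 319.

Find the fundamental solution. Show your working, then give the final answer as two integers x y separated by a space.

[17; 1,6,5,1,4,…,6,1,34] for √319; ℓ=14 ⇒ convergent index 13
k=0  a_k=17  p_k/q_k = 17/1
k=1  a_k=1  p_k/q_k = 18/1
…
k=3  a_k=5  p_k/q_k = 643/36
k=4  a_k=1  p_k/q_k = 768/43
k=5  a_k=4  p_k/q_k = 3715/208
k=6  a_k=3  p_k/q_k = 11913/667
k=7  a_k=1  p_k/q_k = 15628/875
…
k=10  a_k=1  p_k/q_k = 309613/17335
k=11  a_k=5  p_k/q_k = 1798881/100718
k=12  a_k=6  p_k/q_k = 11102899/621643
k=13  a_k=1  p_k/q_k = 12901780/722361
fundamental: x₁=12901780, y₁=722361  (since 166455927168400 − 319·521805414321 = 1)

12901780 722361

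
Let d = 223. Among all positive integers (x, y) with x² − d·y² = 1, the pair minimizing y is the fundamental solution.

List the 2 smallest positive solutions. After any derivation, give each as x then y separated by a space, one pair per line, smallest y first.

√223 = [14; 1,13,1,28, …], period ℓ=4 (even) → k=3
i=0: a=14 ⇒ p=14, q=1
i=1: a=1 ⇒ p=15, q=1
i=2: a=13 ⇒ p=209, q=14
i=3: a=1 ⇒ p=224, q=15
→ (224, 15).  Check: 224²=50176, 223·15²=50175, difference 1.
k=2:  x_2 = 224·224+223·15·15 = 100351,  y_2 = 224·15+15·224 = 6720

224 15
100351 6720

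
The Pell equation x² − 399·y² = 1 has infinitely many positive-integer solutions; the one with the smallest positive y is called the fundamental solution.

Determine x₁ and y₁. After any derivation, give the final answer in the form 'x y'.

20 1

√399 → a₀=19, period (1,38); ℓ=2 even so k=1
i=0: a=19 ⇒ p=19, q=1
i=1: a=1 ⇒ p=20, q=1
→ (20, 1).  Check: 20²=400, 399·1²=399, difference 1.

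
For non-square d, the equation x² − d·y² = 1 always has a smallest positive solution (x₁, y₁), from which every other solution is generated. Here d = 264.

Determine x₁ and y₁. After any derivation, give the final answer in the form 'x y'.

65 4

√264 = [16; 4,32, …], period ℓ=2 (even) → k=1
a_0=16:  p_0=16·1+0=16,  q_0=16·0+1=1
a_1=4:  p_1=4·16+1=65,  q_1=4·1+0=4
→ (65, 4).  Check: 65²=4225, 264·4²=4224, difference 1.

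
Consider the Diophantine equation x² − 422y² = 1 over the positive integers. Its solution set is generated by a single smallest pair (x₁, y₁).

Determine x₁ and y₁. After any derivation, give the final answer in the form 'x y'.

√422 → a₀=20, period (1,1,5,2,1,…,1,1,40); ℓ=14 even so k=13
step 0: (20, 1)  from 20·(1,0) + (0,1)
…
step 4: (493, 24)  from 2·(226,11) + (41,2)
…
step 6: (2650, 129)  from 3·(719,35) + (493,24)
step 7: (53719, 2615)  from 20·(2650,129) + (719,35)
…
step 11: (3211821, 156349)  from 5·(598859,29152) + (217526,10589)
step 12: (3810680, 185501)  from 1·(3211821,156349) + (598859,29152)
step 13: (7022501, 341850)  from 1·(3810680,185501) + (3211821,156349)
fundamental: x₁=7022501, y₁=341850  (since 49315520295001 − 422·116861422500 = 1)

7022501 341850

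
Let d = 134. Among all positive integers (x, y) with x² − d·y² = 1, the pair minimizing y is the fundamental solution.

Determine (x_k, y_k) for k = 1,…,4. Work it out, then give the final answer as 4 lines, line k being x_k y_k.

145925 12606
42588211249 3679061100
12429369452874725 1073733982022394
3627511474778900280001 313369262649556627800

d=134: √d = [11; 1,1,2,1,3,…,1,1,22] (ℓ=14, even), read p_13/q_13
i=0: a=11 ⇒ p=11, q=1
…
i=8: a=1 ⇒ p=4503, q=389
i=9: a=3 ⇒ p=17630, q=1523
i=10: a=1 ⇒ p=22133, q=1912
i=11: a=2 ⇒ p=61896, q=5347
i=12: a=1 ⇒ p=84029, q=7259
i=13: a=1 ⇒ p=145925, q=12606
(x₁, y₁) = (145925, 12606);  145925² − 134·12606² = 1 ✓
n=2: (145925,12606)∘(145925,12606) = (145925·145925+134·12606·12606, 145925·12606+12606·145925) = (42588211249,3679061100)
n=3: (42588211249,3679061100)∘(145925,12606) = (145925·42588211249+134·12606·3679061100, 145925·3679061100+12606·42588211249) = (12429369452874725,1073733982022394)
n=4: (12429369452874725,1073733982022394)∘(145925,12606) = (145925·12429369452874725+134·12606·1073733982022394, 145925·1073733982022394+12606·12429369452874725) = (3627511474778900280001,313369262649556627800)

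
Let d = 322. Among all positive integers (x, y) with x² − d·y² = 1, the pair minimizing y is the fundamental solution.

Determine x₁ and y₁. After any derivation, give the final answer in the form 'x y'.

[17; 1,16,1,34] for √322; ℓ=4 ⇒ convergent index 3
i=0: a=17 ⇒ p=17, q=1
i=1: a=1 ⇒ p=18, q=1
i=2: a=16 ⇒ p=305, q=17
i=3: a=1 ⇒ p=323, q=18
fundamental: x₁=323, y₁=18  (since 104329 − 322·324 = 1)

323 18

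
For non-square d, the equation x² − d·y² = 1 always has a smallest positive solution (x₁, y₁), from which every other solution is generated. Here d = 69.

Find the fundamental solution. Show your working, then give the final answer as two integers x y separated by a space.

7775 936

d=69: √d = [8; 3,3,1,4,1,3,3,16] (ℓ=8, even), read p_7/q_7
i=0: a=8 ⇒ p=8, q=1
i=1: a=3 ⇒ p=25, q=3
i=2: a=3 ⇒ p=83, q=10
i=3: a=1 ⇒ p=108, q=13
i=4: a=4 ⇒ p=515, q=62
…
i=6: a=3 ⇒ p=2384, q=287
i=7: a=3 ⇒ p=7775, q=936
fundamental: x₁=7775, y₁=936  (since 60450625 − 69·876096 = 1)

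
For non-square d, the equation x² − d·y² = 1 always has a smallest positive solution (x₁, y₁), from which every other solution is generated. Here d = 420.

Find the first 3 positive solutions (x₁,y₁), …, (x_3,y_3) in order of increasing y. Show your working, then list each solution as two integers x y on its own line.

d=420: √d = [20; 2,40] (ℓ=2, even), read p_1/q_1
i=0: a=20 ⇒ p=20, q=1
i=1: a=2 ⇒ p=41, q=2
→ (41, 2).  Check: 41²=1681, 420·2²=1680, difference 1.
n=2: (41,2)∘(41,2) = (41·41+420·2·2, 41·2+2·41) = (3361,164)
n=3: (3361,164)∘(41,2) = (41·3361+420·2·164, 41·164+2·3361) = (275561,13446)

41 2
3361 164
275561 13446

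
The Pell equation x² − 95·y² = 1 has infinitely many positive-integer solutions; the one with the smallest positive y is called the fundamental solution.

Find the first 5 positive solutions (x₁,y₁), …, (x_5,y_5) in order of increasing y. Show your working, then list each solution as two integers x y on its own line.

√95 → a₀=9, period (1,2,1,18); ℓ=4 even so k=3
k=0  a_k=9  p_k/q_k = 9/1
k=1  a_k=1  p_k/q_k = 10/1
k=2  a_k=2  p_k/q_k = 29/3
k=3  a_k=1  p_k/q_k = 39/4
fundamental: x₁=39, y₁=4  (since 1521 − 95·16 = 1)
(39+4√95)^2 = 3041 + 312√95
(39+4√95)^3 = 237159 + 24332√95
(39+4√95)^4 = 18495361 + 1897584√95
(39+4√95)^5 = 1442400999 + 147987220√95

39 4
3041 312
237159 24332
18495361 1897584
1442400999 147987220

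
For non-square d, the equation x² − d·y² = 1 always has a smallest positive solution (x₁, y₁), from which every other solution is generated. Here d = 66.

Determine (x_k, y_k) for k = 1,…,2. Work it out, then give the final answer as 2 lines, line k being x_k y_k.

d=66: √d = [8; 8,16] (ℓ=2, even), read p_1/q_1
i=0: a=8 ⇒ p=8, q=1
i=1: a=8 ⇒ p=65, q=8
fundamental: x₁=65, y₁=8  (since 4225 − 66·64 = 1)
(65+8√66)^2 = 8449 + 1040√66

65 8
8449 1040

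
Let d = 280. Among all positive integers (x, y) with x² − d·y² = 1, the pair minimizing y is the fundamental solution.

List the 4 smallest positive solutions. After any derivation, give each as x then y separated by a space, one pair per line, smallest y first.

251 15
126001 7530
63252251 3780045
31752504001 1897575060

√280 → a₀=16, period (1,2,1,2,1,32); ℓ=6 even so k=5
a_0=16:  p_0=16·1+0=16,  q_0=16·0+1=1
…
a_2=2:  p_2=2·17+16=50,  q_2=2·1+1=3
…
a_4=2:  p_4=2·67+50=184,  q_4=2·4+3=11
a_5=1:  p_5=1·184+67=251,  q_5=1·11+4=15
fundamental: x₁=251, y₁=15  (since 63001 − 280·225 = 1)
k=2:  x_2 = 251·251+280·15·15 = 126001,  y_2 = 251·15+15·251 = 7530
k=3:  x_3 = 251·126001+280·15·7530 = 63252251,  y_3 = 251·7530+15·126001 = 3780045
k=4:  x_4 = 251·63252251+280·15·3780045 = 31752504001,  y_4 = 251·3780045+15·63252251 = 1897575060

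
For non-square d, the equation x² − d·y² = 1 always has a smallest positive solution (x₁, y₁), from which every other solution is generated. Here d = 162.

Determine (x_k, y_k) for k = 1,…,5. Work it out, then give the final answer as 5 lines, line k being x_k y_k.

19601 1540
768398401 60371080
30122754096401 2366667076620
1180872205318713601 92778082677286160
46292552162781456490001 3637086394748304967700

[12; 1,2,1,2,12,2,1,2,1,24] for √162; ℓ=10 ⇒ convergent index 9
i=0: a=12 ⇒ p=12, q=1
i=1: a=1 ⇒ p=13, q=1
i=2: a=2 ⇒ p=38, q=3
…
i=4: a=2 ⇒ p=140, q=11
…
i=6: a=2 ⇒ p=3602, q=283
i=7: a=1 ⇒ p=5333, q=419
i=8: a=2 ⇒ p=14268, q=1121
i=9: a=1 ⇒ p=19601, q=1540
fundamental: x₁=19601, y₁=1540  (since 384199201 − 162·2371600 = 1)
(x_2, y_2) = (19601·19601 + 162·1540·1540, 19601·1540 + 1540·19601) = (768398401, 60371080)
(x_3, y_3) = (19601·768398401 + 162·1540·60371080, 19601·60371080 + 1540·768398401) = (30122754096401, 2366667076620)
(x_4, y_4) = (19601·30122754096401 + 162·1540·2366667076620, 19601·2366667076620 + 1540·30122754096401) = (1180872205318713601, 92778082677286160)
(x_5, y_5) = (19601·1180872205318713601 + 162·1540·92778082677286160, 19601·92778082677286160 + 1540·1180872205318713601) = (46292552162781456490001, 3637086394748304967700)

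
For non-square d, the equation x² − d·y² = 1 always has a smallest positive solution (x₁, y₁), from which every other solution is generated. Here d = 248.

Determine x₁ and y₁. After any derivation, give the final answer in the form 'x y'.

63 4

[15; 1,2,1,30] for √248; ℓ=4 ⇒ convergent index 3
k=0  a_k=15  p_k/q_k = 15/1
k=1  a_k=1  p_k/q_k = 16/1
k=2  a_k=2  p_k/q_k = 47/3
k=3  a_k=1  p_k/q_k = 63/4
fundamental: x₁=63, y₁=4  (since 3969 − 248·16 = 1)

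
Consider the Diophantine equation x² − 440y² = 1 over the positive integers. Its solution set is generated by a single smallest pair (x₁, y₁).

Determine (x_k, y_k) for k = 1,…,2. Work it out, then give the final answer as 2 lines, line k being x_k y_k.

√440 = [20; 1,40, …], period ℓ=2 (even) → k=1
a_0=20:  p_0=20·1+0=20,  q_0=20·0+1=1
a_1=1:  p_1=1·20+1=21,  q_1=1·1+0=1
fundamental: x₁=21, y₁=1  (since 441 − 440·1 = 1)
(21+1√440)^2 = 881 + 42√440

21 1
881 42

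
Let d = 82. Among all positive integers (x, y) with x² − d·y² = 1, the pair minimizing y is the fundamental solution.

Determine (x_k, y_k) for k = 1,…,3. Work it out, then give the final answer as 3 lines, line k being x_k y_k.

[9; 18] for √82; ℓ=1 ⇒ convergent index 1
i=0: a=9 ⇒ p=9, q=1
i=1: a=18 ⇒ p=163, q=18
(x₁, y₁) = (163, 18);  163² − 82·18² = 1 ✓
k=2:  x_2 = 163·163+82·18·18 = 53137,  y_2 = 163·18+18·163 = 5868
k=3:  x_3 = 163·53137+82·18·5868 = 17322499,  y_3 = 163·5868+18·53137 = 1912950

163 18
53137 5868
17322499 1912950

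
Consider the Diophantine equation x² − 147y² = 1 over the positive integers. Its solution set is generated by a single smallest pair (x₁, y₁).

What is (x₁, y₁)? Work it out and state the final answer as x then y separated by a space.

97 8

√147 → a₀=12, period (8,24); ℓ=2 even so k=1
i=0: a=12 ⇒ p=12, q=1
i=1: a=8 ⇒ p=97, q=8
(x₁, y₁) = (97, 8);  97² − 147·8² = 1 ✓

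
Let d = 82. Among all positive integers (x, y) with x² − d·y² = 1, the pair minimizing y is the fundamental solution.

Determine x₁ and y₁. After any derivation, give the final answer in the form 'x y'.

163 18

√82 → a₀=9, period (18); ℓ=1 odd so k=1
i=0: a=9 ⇒ p=9, q=1
i=1: a=18 ⇒ p=163, q=18
→ (163, 18).  Check: 163²=26569, 82·18²=26568, difference 1.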